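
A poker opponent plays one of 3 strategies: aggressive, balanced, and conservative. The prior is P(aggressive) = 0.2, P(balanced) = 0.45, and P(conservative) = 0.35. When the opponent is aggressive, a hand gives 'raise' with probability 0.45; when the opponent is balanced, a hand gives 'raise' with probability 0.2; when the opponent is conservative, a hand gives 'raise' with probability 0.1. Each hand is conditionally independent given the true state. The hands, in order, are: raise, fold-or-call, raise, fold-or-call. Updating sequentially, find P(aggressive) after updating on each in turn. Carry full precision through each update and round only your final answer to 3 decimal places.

Each posterior becomes the prior for the next update.
After 'raise': normaliser = 0.45·0.2000 + 0.2·0.4500 + 0.1·0.3500; P(aggressive) ≈ 0.4186, P(balanced) ≈ 0.4186, P(conservative) ≈ 0.1628
After 'fold-or-call': normaliser = 0.55·0.4186 + 0.8·0.4186 + 0.9·0.1628; P(aggressive) ≈ 0.3235, P(balanced) ≈ 0.4706, P(conservative) ≈ 0.2059
After 'raise': normaliser = 0.45·0.3235 + 0.2·0.4706 + 0.1·0.2059; P(aggressive) ≈ 0.5593, P(balanced) ≈ 0.3616, P(conservative) ≈ 0.0791
After 'fold-or-call': normaliser = 0.55·0.5593 + 0.8·0.3616 + 0.9·0.0791; P(aggressive) ≈ 0.4605, P(balanced) ≈ 0.4330, P(conservative) ≈ 0.1066

0.460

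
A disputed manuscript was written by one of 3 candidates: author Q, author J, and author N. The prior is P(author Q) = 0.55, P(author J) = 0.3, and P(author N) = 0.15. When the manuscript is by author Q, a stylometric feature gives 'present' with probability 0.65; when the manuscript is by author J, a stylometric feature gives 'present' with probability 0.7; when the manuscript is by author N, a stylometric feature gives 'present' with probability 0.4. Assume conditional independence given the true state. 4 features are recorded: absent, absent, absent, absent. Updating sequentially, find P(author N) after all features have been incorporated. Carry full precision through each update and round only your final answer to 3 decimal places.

0.645

After 'absent': normaliser = 0.35·0.5500 + 0.3·0.3000 + 0.6·0.1500; P(author Q) ≈ 0.5168, P(author J) ≈ 0.2416, P(author N) ≈ 0.2416
After 'absent': normaliser = 0.35·0.5168 + 0.3·0.2416 + 0.6·0.2416; P(author Q) ≈ 0.4541, P(author J) ≈ 0.1820, P(author N) ≈ 0.3639
After 'absent': normaliser = 0.35·0.4541 + 0.3·0.1820 + 0.6·0.3639; P(author Q) ≈ 0.3680, P(author J) ≈ 0.1264, P(author N) ≈ 0.5056
After 'absent': normaliser = 0.35·0.3680 + 0.3·0.1264 + 0.6·0.5056; P(author Q) ≈ 0.2740, P(author J) ≈ 0.0807, P(author N) ≈ 0.6453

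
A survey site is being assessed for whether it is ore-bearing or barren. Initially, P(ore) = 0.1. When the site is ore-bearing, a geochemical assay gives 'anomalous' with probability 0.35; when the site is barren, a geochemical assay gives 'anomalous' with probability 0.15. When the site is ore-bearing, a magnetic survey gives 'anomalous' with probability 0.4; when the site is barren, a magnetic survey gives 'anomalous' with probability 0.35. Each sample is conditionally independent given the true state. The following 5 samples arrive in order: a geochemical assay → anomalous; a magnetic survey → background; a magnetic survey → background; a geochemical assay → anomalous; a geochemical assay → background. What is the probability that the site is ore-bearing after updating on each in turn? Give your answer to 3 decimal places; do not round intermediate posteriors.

0.283

After a geochemical assay='anomalous': P(ore) = 0.35·0.1000 / (0.35·0.1000 + 0.15·0.9000) ≈ 0.2059
After a magnetic survey='background': P(ore) = 0.6·0.2059 / (0.6·0.2059 + 0.65·0.7941) ≈ 0.1931
After a magnetic survey='background': P(ore) = 0.6·0.1931 / (0.6·0.1931 + 0.65·0.8069) ≈ 0.1809
After a geochemical assay='anomalous': P(ore) = 0.35·0.1809 / (0.35·0.1809 + 0.15·0.8191) ≈ 0.3401
After a geochemical assay='background': P(ore) = 0.65·0.3401 / (0.65·0.3401 + 0.85·0.6599) ≈ 0.2827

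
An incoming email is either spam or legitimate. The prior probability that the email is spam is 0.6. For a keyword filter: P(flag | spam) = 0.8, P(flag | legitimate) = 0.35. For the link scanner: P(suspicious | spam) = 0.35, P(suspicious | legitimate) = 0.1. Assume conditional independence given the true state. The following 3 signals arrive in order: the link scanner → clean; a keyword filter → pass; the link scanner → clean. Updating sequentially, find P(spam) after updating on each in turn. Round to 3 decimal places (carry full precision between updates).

0.194

After the link scanner='clean': P(spam) = 0.65·0.6000 / (0.65·0.6000 + 0.9·0.4000) ≈ 0.5200
After a keyword filter='pass': P(spam) = 0.2·0.5200 / (0.2·0.5200 + 0.65·0.4800) ≈ 0.2500
After the link scanner='clean': P(spam) = 0.65·0.2500 / (0.65·0.2500 + 0.9·0.7500) ≈ 0.1940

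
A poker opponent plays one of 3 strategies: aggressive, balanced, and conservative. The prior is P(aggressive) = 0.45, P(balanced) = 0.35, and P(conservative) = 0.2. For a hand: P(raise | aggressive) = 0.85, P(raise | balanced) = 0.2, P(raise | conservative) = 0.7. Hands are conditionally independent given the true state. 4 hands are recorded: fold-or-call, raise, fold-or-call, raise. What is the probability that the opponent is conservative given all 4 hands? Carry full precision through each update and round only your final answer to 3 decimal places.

After 'fold-or-call': normaliser = 0.15·0.4500 + 0.8·0.3500 + 0.3·0.2000; P(aggressive) ≈ 0.1656, P(balanced) ≈ 0.6871, P(conservative) ≈ 0.1472
After 'raise': normaliser = 0.85·0.1656 + 0.2·0.6871 + 0.7·0.1472; P(aggressive) ≈ 0.3693, P(balanced) ≈ 0.3604, P(conservative) ≈ 0.2703
After 'fold-or-call': normaliser = 0.15·0.3693 + 0.8·0.3604 + 0.3·0.2703; P(aggressive) ≈ 0.1304, P(balanced) ≈ 0.6787, P(conservative) ≈ 0.1909
After 'raise': normaliser = 0.85·0.1304 + 0.2·0.6787 + 0.7·0.1909; P(aggressive) ≈ 0.2915, P(balanced) ≈ 0.3570, P(conservative) ≈ 0.3515

0.351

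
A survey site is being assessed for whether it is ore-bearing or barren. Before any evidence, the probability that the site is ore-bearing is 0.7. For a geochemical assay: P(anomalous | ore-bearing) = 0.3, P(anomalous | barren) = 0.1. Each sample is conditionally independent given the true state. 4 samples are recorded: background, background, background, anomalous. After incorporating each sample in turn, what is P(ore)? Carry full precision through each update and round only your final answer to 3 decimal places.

After 'background': P(ore) = 0.7·0.7000 / (0.7·0.7000 + 0.9·0.3000) ≈ 0.6447
After 'background': P(ore) = 0.7·0.6447 / (0.7·0.6447 + 0.9·0.3553) ≈ 0.5853
After 'background': P(ore) = 0.7·0.5853 / (0.7·0.5853 + 0.9·0.4147) ≈ 0.5233
After 'anomalous': P(ore) = 0.3·0.5233 / (0.3·0.5233 + 0.1·0.4767) ≈ 0.7671

0.767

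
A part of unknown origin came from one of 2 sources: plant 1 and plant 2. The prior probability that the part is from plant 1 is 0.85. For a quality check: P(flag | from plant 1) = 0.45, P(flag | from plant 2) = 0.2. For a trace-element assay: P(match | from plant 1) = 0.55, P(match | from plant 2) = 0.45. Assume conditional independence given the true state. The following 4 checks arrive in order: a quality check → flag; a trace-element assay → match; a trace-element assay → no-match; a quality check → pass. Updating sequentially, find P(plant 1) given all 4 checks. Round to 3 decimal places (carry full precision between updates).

After a quality check='flag': P(plant 1) = 0.45·0.8500 / (0.45·0.8500 + 0.2·0.1500) ≈ 0.9273
After a trace-element assay='match': P(plant 1) = 0.55·0.9273 / (0.55·0.9273 + 0.45·0.0727) ≈ 0.9397
After a trace-element assay='no-match': P(plant 1) = 0.45·0.9397 / (0.45·0.9397 + 0.55·0.0603) ≈ 0.9273
After a quality check='pass': P(plant 1) = 0.55·0.9273 / (0.55·0.9273 + 0.8·0.0727) ≈ 0.8976

0.898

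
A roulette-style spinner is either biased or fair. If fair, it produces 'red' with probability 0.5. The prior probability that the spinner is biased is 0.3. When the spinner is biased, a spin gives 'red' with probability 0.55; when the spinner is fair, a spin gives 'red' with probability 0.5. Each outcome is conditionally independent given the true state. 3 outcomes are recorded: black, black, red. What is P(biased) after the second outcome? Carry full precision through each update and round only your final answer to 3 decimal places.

After 'black': P(biased) = 0.45·0.3000 / (0.45·0.3000 + 0.5·0.7000) ≈ 0.2784
After 'black': P(biased) = 0.45·0.2784 / (0.45·0.2784 + 0.5·0.7216) ≈ 0.2577

0.258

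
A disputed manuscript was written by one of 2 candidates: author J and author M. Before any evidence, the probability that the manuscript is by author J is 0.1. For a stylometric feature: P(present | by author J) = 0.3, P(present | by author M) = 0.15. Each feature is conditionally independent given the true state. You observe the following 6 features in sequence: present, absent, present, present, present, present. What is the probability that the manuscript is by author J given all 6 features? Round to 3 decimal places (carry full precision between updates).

After 'present': P(author J) = 0.3·0.1000 / (0.3·0.1000 + 0.15·0.9000) ≈ 0.1818
After 'absent': P(author J) = 0.7·0.1818 / (0.7·0.1818 + 0.85·0.8182) ≈ 0.1547
After 'present': P(author J) = 0.3·0.1547 / (0.3·0.1547 + 0.15·0.8453) ≈ 0.2679
After 'present': P(author J) = 0.3·0.2679 / (0.3·0.2679 + 0.15·0.7321) ≈ 0.4226
After 'present': P(author J) = 0.3·0.4226 / (0.3·0.4226 + 0.15·0.5774) ≈ 0.5942
After 'present': P(author J) = 0.3·0.5942 / (0.3·0.5942 + 0.15·0.4058) ≈ 0.7454

0.745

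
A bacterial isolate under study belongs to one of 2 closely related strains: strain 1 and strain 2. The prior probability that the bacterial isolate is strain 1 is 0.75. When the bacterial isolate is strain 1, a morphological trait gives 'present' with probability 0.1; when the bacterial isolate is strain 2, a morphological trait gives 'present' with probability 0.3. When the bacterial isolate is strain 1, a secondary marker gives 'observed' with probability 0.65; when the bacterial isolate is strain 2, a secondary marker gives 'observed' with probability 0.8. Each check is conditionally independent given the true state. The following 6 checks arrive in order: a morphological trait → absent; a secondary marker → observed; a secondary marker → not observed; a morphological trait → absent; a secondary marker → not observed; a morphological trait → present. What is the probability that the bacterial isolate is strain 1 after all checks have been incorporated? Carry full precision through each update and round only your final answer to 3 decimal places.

0.804

After a morphological trait='absent': P(strain 1) = 0.9·0.7500 / (0.9·0.7500 + 0.7·0.2500) ≈ 0.7941
After a secondary marker='observed': P(strain 1) = 0.65·0.7941 / (0.65·0.7941 + 0.8·0.2059) ≈ 0.7581
After a secondary marker='not observed': P(strain 1) = 0.35·0.7581 / (0.35·0.7581 + 0.2·0.2419) ≈ 0.8458
After a morphological trait='absent': P(strain 1) = 0.9·0.8458 / (0.9·0.8458 + 0.7·0.1542) ≈ 0.8758
After a secondary marker='not observed': P(strain 1) = 0.35·0.8758 / (0.35·0.8758 + 0.2·0.1242) ≈ 0.9250
After a morphological trait='present': P(strain 1) = 0.1·0.9250 / (0.1·0.9250 + 0.3·0.0750) ≈ 0.8044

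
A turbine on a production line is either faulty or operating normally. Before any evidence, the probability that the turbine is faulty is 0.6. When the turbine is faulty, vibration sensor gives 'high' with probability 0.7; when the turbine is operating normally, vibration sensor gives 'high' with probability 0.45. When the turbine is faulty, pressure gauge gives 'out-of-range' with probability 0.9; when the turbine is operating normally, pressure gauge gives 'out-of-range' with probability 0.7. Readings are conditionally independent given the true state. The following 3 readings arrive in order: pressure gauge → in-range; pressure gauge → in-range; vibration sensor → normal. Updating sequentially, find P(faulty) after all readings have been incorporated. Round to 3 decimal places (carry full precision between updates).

0.083

Each posterior becomes the prior for the next update.
After pressure gauge='in-range': P(faulty) = 0.1·0.6000 / (0.1·0.6000 + 0.3·0.4000) ≈ 0.3333
After pressure gauge='in-range': P(faulty) = 0.1·0.3333 / (0.1·0.3333 + 0.3·0.6667) ≈ 0.1429
After vibration sensor='normal': P(faulty) = 0.3·0.1429 / (0.3·0.1429 + 0.55·0.8571) ≈ 0.0833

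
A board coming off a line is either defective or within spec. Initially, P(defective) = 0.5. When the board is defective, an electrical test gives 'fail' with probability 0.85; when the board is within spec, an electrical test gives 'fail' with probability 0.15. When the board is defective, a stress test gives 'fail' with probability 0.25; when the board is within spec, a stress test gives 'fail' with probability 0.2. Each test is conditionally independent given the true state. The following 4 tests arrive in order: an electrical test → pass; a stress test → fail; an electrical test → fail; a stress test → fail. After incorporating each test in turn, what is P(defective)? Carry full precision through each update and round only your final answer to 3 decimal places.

After an electrical test='pass': P(defective) = 0.15·0.5000 / (0.15·0.5000 + 0.85·0.5000) ≈ 0.1500
After a stress test='fail': P(defective) = 0.25·0.1500 / (0.25·0.1500 + 0.2·0.8500) ≈ 0.1807
After an electrical test='fail': P(defective) = 0.85·0.1807 / (0.85·0.1807 + 0.15·0.8193) ≈ 0.5556
After a stress test='fail': P(defective) = 0.25·0.5556 / (0.25·0.5556 + 0.2·0.4444) ≈ 0.6098

0.610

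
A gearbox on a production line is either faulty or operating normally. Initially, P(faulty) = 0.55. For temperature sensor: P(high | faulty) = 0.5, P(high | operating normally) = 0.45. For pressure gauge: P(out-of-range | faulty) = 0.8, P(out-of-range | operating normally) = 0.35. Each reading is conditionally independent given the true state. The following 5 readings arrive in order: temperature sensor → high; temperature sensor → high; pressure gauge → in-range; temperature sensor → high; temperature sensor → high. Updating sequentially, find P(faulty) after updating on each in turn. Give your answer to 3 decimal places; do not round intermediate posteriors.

0.364

Apply Bayes' rule sequentially, carrying P(faulty) forward.
After temperature sensor='high': P(faulty) = 0.5·0.5500 / (0.5·0.5500 + 0.45·0.4500) ≈ 0.5759
After temperature sensor='high': P(faulty) = 0.5·0.5759 / (0.5·0.5759 + 0.45·0.4241) ≈ 0.6014
After pressure gauge='in-range': P(faulty) = 0.2·0.6014 / (0.2·0.6014 + 0.65·0.3986) ≈ 0.3171
After temperature sensor='high': P(faulty) = 0.5·0.3171 / (0.5·0.3171 + 0.45·0.6829) ≈ 0.3403
After temperature sensor='high': P(faulty) = 0.5·0.3403 / (0.5·0.3403 + 0.45·0.6597) ≈ 0.3643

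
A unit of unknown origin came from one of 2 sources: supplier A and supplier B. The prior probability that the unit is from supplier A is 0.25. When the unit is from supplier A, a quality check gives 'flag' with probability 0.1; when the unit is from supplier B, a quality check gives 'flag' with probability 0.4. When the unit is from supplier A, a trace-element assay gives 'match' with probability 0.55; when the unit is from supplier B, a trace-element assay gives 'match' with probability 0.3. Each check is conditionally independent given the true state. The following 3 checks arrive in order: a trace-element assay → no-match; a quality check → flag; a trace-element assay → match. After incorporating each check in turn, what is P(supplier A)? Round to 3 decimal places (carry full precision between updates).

After a trace-element assay='no-match': P(supplier A) = 0.45·0.2500 / (0.45·0.2500 + 0.7·0.7500) ≈ 0.1765
After a quality check='flag': P(supplier A) = 0.1·0.1765 / (0.1·0.1765 + 0.4·0.8235) ≈ 0.0508
After a trace-element assay='match': P(supplier A) = 0.55·0.0508 / (0.55·0.0508 + 0.3·0.9492) ≈ 0.0894

0.089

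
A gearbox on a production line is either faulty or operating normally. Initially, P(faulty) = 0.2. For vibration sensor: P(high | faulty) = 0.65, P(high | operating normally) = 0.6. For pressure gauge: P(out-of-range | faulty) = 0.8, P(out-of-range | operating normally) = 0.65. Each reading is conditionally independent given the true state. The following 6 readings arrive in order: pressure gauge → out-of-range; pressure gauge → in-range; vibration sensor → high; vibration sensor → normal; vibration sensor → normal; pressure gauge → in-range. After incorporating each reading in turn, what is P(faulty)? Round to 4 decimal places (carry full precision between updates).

After pressure gauge='out-of-range': P(faulty) = 0.8·0.2000 / (0.8·0.2000 + 0.65·0.8000) ≈ 0.2353
After pressure gauge='in-range': P(faulty) = 0.2·0.2353 / (0.2·0.2353 + 0.35·0.7647) ≈ 0.1495
After vibration sensor='high': P(faulty) = 0.65·0.1495 / (0.65·0.1495 + 0.6·0.8505) ≈ 0.1600
After vibration sensor='normal': P(faulty) = 0.35·0.1600 / (0.35·0.1600 + 0.4·0.8400) ≈ 0.1429
After vibration sensor='normal': P(faulty) = 0.35·0.1429 / (0.35·0.1429 + 0.4·0.8571) ≈ 0.1273
After pressure gauge='in-range': P(faulty) = 0.2·0.1273 / (0.2·0.1273 + 0.35·0.8727) ≈ 0.0769

0.0769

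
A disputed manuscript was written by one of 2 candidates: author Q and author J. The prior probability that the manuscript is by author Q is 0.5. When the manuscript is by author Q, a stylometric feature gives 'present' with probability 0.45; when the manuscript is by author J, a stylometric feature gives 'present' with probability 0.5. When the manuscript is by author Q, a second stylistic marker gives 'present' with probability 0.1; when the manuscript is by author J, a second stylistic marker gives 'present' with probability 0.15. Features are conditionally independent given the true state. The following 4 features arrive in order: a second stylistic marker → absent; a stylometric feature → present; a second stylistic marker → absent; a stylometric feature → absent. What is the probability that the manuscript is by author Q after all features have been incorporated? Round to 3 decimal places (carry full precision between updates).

0.526

After a second stylistic marker='absent': P(author Q) = 0.9·0.5000 / (0.9·0.5000 + 0.85·0.5000) ≈ 0.5143
After a stylometric feature='present': P(author Q) = 0.45·0.5143 / (0.45·0.5143 + 0.5·0.4857) ≈ 0.4880
After a second stylistic marker='absent': P(author Q) = 0.9·0.4880 / (0.9·0.4880 + 0.85·0.5120) ≈ 0.5022
After a stylometric feature='absent': P(author Q) = 0.55·0.5022 / (0.55·0.5022 + 0.5·0.4978) ≈ 0.5260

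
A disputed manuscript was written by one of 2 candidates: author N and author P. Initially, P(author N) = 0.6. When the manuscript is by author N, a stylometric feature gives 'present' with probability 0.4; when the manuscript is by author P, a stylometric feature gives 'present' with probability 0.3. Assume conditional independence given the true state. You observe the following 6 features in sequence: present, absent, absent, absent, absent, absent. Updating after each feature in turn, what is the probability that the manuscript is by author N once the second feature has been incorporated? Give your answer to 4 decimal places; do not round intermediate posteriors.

0.6316

After 'present': P(author N) = 0.4·0.6000 / (0.4·0.6000 + 0.3·0.4000) ≈ 0.6667
After 'absent': P(author N) = 0.6·0.6667 / (0.6·0.6667 + 0.7·0.3333) ≈ 0.6316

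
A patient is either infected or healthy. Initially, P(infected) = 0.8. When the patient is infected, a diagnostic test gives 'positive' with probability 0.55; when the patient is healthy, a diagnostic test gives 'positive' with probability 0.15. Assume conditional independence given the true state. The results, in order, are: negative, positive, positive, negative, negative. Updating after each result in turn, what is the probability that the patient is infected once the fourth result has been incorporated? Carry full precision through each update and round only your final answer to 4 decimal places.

0.9378

Each posterior becomes the prior for the next update.
After 'negative': P(infected) = 0.45·0.8000 / (0.45·0.8000 + 0.85·0.2000) ≈ 0.6792
After 'positive': P(infected) = 0.55·0.6792 / (0.55·0.6792 + 0.15·0.3208) ≈ 0.8859
After 'positive': P(infected) = 0.55·0.8859 / (0.55·0.8859 + 0.15·0.1141) ≈ 0.9661
After 'negative': P(infected) = 0.45·0.9661 / (0.45·0.9661 + 0.85·0.0339) ≈ 0.9378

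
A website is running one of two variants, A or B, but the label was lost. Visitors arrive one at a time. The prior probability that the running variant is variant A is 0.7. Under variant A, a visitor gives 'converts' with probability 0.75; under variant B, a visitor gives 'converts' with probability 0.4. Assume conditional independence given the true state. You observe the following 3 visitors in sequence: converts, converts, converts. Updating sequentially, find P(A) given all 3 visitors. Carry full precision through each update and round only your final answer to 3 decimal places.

0.939

After 'converts': P(A) = 0.75·0.7000 / (0.75·0.7000 + 0.4·0.3000) ≈ 0.8140
After 'converts': P(A) = 0.75·0.8140 / (0.75·0.8140 + 0.4·0.1860) ≈ 0.8913
After 'converts': P(A) = 0.75·0.8913 / (0.75·0.8913 + 0.4·0.1087) ≈ 0.9390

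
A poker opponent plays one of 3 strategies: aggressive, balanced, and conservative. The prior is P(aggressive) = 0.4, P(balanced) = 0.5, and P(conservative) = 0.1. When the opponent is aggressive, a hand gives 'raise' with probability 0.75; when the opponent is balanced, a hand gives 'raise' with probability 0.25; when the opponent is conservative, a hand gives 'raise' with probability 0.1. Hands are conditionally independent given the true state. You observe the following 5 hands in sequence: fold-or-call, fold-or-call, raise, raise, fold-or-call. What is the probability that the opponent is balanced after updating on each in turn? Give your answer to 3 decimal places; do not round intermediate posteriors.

0.756

Apply Bayes' rule sequentially, carrying P(balanced) forward.
After 'fold-or-call': normaliser = 0.25·0.4000 + 0.75·0.5000 + 0.9·0.1000; P(aggressive) ≈ 0.1770, P(balanced) ≈ 0.6637, P(conservative) ≈ 0.1593
After 'fold-or-call': normaliser = 0.25·0.1770 + 0.75·0.6637 + 0.9·0.1593; P(aggressive) ≈ 0.0646, P(balanced) ≈ 0.7263, P(conservative) ≈ 0.2092
After 'raise': normaliser = 0.75·0.0646 + 0.25·0.7263 + 0.1·0.2092; P(aggressive) ≈ 0.1930, P(balanced) ≈ 0.7237, P(conservative) ≈ 0.0834
After 'raise': normaliser = 0.75·0.1930 + 0.25·0.7237 + 0.1·0.0834; P(aggressive) ≈ 0.4334, P(balanced) ≈ 0.5417, P(conservative) ≈ 0.0250
After 'fold-or-call': normaliser = 0.25·0.4334 + 0.75·0.5417 + 0.9·0.0250; P(aggressive) ≈ 0.2017, P(balanced) ≈ 0.7565, P(conservative) ≈ 0.0418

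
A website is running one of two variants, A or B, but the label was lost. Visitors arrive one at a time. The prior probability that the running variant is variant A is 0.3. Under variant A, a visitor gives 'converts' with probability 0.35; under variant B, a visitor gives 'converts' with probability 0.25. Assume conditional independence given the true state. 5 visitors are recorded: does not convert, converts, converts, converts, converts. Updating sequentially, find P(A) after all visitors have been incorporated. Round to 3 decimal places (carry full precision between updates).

0.588

After 'does not convert': P(A) = 0.65·0.3000 / (0.65·0.3000 + 0.75·0.7000) ≈ 0.2708
After 'converts': P(A) = 0.35·0.2708 / (0.35·0.2708 + 0.25·0.7292) ≈ 0.3421
After 'converts': P(A) = 0.35·0.3421 / (0.35·0.3421 + 0.25·0.6579) ≈ 0.4213
After 'converts': P(A) = 0.35·0.4213 / (0.35·0.4213 + 0.25·0.5787) ≈ 0.5048
After 'converts': P(A) = 0.35·0.5048 / (0.35·0.5048 + 0.25·0.4952) ≈ 0.5879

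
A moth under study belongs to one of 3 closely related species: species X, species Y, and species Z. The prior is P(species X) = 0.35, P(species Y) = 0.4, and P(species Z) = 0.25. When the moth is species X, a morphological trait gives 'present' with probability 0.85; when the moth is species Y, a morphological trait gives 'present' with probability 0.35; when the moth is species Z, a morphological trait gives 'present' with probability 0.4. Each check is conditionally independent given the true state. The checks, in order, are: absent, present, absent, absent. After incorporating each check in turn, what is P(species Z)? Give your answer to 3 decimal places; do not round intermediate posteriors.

0.354

After 'absent': normaliser = 0.15·0.3500 + 0.65·0.4000 + 0.6·0.2500; P(species X) ≈ 0.1135, P(species Y) ≈ 0.5622, P(species Z) ≈ 0.3243
After 'present': normaliser = 0.85·0.1135 + 0.35·0.5622 + 0.4·0.3243; P(species X) ≈ 0.2281, P(species Y) ≈ 0.4652, P(species Z) ≈ 0.3067
After 'absent': normaliser = 0.15·0.2281 + 0.65·0.4652 + 0.6·0.3067; P(species X) ≈ 0.0657, P(species Y) ≈ 0.5808, P(species Z) ≈ 0.3535
After 'absent': normaliser = 0.15·0.0657 + 0.65·0.5808 + 0.6·0.3535; P(species X) ≈ 0.0164, P(species Y) ≈ 0.6298, P(species Z) ≈ 0.3538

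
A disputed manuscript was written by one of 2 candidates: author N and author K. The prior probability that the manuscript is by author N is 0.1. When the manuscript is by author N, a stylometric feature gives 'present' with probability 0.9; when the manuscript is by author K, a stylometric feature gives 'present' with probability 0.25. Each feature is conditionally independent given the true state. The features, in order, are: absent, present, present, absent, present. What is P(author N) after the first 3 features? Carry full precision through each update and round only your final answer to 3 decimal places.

0.161

Each posterior becomes the prior for the next update.
After 'absent': P(author N) = 0.1·0.1000 / (0.1·0.1000 + 0.75·0.9000) ≈ 0.0146
After 'present': P(author N) = 0.9·0.0146 / (0.9·0.0146 + 0.25·0.9854) ≈ 0.0506
After 'present': P(author N) = 0.9·0.0506 / (0.9·0.0506 + 0.25·0.9494) ≈ 0.1611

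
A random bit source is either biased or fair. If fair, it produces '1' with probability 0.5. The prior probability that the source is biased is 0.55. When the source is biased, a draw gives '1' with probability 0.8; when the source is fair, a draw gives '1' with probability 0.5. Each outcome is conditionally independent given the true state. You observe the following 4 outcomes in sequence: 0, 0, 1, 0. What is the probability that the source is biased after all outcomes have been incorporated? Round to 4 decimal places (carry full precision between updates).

Each posterior becomes the prior for the next update.
After '0': P(biased) = 0.2·0.5500 / (0.2·0.5500 + 0.5·0.4500) ≈ 0.3284
After '0': P(biased) = 0.2·0.3284 / (0.2·0.3284 + 0.5·0.6716) ≈ 0.1636
After '1': P(biased) = 0.8·0.1636 / (0.8·0.1636 + 0.5·0.8364) ≈ 0.2383
After '0': P(biased) = 0.2·0.2383 / (0.2·0.2383 + 0.5·0.7617) ≈ 0.1112

0.1112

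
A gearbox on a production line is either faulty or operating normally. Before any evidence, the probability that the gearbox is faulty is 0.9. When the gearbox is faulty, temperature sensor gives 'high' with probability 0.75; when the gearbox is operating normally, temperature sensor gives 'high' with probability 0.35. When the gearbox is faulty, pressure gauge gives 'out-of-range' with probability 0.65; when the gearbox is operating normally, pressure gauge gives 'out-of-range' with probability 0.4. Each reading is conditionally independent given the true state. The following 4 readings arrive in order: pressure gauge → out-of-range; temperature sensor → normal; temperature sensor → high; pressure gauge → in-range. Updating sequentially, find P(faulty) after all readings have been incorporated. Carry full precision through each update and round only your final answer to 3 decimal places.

0.875

Apply Bayes' rule sequentially, carrying P(faulty) forward.
After pressure gauge='out-of-range': P(faulty) = 0.65·0.9000 / (0.65·0.9000 + 0.4·0.1000) ≈ 0.9360
After temperature sensor='normal': P(faulty) = 0.25·0.9360 / (0.25·0.9360 + 0.65·0.0640) ≈ 0.8491
After temperature sensor='high': P(faulty) = 0.75·0.8491 / (0.75·0.8491 + 0.35·0.1509) ≈ 0.9234
After pressure gauge='in-range': P(faulty) = 0.35·0.9234 / (0.35·0.9234 + 0.6·0.0766) ≈ 0.8755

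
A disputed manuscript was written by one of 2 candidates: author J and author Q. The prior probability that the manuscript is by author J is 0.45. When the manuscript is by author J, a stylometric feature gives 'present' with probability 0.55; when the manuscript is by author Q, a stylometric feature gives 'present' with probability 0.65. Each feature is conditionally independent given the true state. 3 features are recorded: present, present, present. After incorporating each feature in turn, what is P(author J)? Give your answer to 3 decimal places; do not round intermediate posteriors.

Apply Bayes' rule sequentially, carrying P(author J) forward.
After 'present': P(author J) = 0.55·0.4500 / (0.55·0.4500 + 0.65·0.5500) ≈ 0.4091
After 'present': P(author J) = 0.55·0.4091 / (0.55·0.4091 + 0.65·0.5909) ≈ 0.3694
After 'present': P(author J) = 0.55·0.3694 / (0.55·0.3694 + 0.65·0.6306) ≈ 0.3314

0.331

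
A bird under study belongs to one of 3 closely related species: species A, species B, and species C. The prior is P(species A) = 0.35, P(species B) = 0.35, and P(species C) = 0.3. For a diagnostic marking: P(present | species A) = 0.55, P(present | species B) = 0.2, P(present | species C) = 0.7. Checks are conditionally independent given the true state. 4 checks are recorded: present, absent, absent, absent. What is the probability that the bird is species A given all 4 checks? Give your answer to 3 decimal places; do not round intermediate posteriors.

After 'present': normaliser = 0.55·0.3500 + 0.2·0.3500 + 0.7·0.3000; P(species A) ≈ 0.4074, P(species B) ≈ 0.1481, P(species C) ≈ 0.4444
After 'absent': normaliser = 0.45·0.4074 + 0.8·0.1481 + 0.3·0.4444; P(species A) ≈ 0.4213, P(species B) ≈ 0.2723, P(species C) ≈ 0.3064
After 'absent': normaliser = 0.45·0.4213 + 0.8·0.2723 + 0.3·0.3064; P(species A) ≈ 0.3796, P(species B) ≈ 0.4363, P(species C) ≈ 0.1841
After 'absent': normaliser = 0.45·0.3796 + 0.8·0.4363 + 0.3·0.1841; P(species A) ≈ 0.2971, P(species B) ≈ 0.6069, P(species C) ≈ 0.0960

0.297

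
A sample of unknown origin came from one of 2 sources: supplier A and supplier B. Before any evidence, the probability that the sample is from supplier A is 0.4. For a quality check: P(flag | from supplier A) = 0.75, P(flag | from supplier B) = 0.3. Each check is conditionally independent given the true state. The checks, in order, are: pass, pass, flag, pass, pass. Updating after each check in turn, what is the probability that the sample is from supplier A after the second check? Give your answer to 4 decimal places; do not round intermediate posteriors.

After 'pass': P(supplier A) = 0.25·0.4000 / (0.25·0.4000 + 0.7·0.6000) ≈ 0.1923
After 'pass': P(supplier A) = 0.25·0.1923 / (0.25·0.1923 + 0.7·0.8077) ≈ 0.0784

0.0784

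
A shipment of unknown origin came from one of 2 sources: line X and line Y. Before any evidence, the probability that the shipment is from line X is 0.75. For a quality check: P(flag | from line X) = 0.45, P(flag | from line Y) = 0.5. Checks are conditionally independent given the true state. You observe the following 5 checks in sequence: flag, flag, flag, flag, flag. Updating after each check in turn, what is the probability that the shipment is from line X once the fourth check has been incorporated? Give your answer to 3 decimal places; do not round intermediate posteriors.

0.663

After 'flag': P(line X) = 0.45·0.7500 / (0.45·0.7500 + 0.5·0.2500) ≈ 0.7297
After 'flag': P(line X) = 0.45·0.7297 / (0.45·0.7297 + 0.5·0.2703) ≈ 0.7085
After 'flag': P(line X) = 0.45·0.7085 / (0.45·0.7085 + 0.5·0.2915) ≈ 0.6862
After 'flag': P(line X) = 0.45·0.6862 / (0.45·0.6862 + 0.5·0.3138) ≈ 0.6631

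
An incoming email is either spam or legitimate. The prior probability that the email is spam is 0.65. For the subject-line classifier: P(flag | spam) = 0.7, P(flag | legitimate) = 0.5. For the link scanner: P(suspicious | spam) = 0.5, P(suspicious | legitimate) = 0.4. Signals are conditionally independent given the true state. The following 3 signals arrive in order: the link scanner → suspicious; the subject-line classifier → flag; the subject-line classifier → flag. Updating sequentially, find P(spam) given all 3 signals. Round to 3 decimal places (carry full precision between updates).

0.820

After the link scanner='suspicious': P(spam) = 0.5·0.6500 / (0.5·0.6500 + 0.4·0.3500) ≈ 0.6989
After the subject-line classifier='flag': P(spam) = 0.7·0.6989 / (0.7·0.6989 + 0.5·0.3011) ≈ 0.7647
After the subject-line classifier='flag': P(spam) = 0.7·0.7647 / (0.7·0.7647 + 0.5·0.2353) ≈ 0.8198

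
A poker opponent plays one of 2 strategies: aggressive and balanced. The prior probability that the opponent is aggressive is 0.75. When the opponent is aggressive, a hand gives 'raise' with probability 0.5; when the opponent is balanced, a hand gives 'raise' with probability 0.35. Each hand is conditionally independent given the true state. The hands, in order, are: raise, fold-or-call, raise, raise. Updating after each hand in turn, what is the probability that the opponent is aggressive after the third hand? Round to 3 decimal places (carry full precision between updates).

0.825

After 'raise': P(aggressive) = 0.5·0.7500 / (0.5·0.7500 + 0.35·0.2500) ≈ 0.8108
After 'fold-or-call': P(aggressive) = 0.5·0.8108 / (0.5·0.8108 + 0.65·0.1892) ≈ 0.7673
After 'raise': P(aggressive) = 0.5·0.7673 / (0.5·0.7673 + 0.35·0.2327) ≈ 0.8249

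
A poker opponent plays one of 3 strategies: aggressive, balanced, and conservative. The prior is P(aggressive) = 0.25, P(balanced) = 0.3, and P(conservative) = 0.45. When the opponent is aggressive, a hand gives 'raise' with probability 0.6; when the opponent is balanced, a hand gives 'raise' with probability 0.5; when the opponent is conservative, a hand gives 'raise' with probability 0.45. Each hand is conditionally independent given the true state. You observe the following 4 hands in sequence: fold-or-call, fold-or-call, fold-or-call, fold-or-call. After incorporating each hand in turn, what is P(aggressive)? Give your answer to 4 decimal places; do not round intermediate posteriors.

After 'fold-or-call': normaliser = 0.4·0.2500 + 0.5·0.3000 + 0.55·0.4500; P(aggressive) ≈ 0.2010, P(balanced) ≈ 0.3015, P(conservative) ≈ 0.4975
After 'fold-or-call': normaliser = 0.4·0.2010 + 0.5·0.3015 + 0.55·0.4975; P(aggressive) ≈ 0.1593, P(balanced) ≈ 0.2987, P(conservative) ≈ 0.5421
After 'fold-or-call': normaliser = 0.4·0.1593 + 0.5·0.2987 + 0.55·0.5421; P(aggressive) ≈ 0.1246, P(balanced) ≈ 0.2921, P(conservative) ≈ 0.5832
After 'fold-or-call': normaliser = 0.4·0.1246 + 0.5·0.2921 + 0.55·0.5832; P(aggressive) ≈ 0.0965, P(balanced) ≈ 0.2827, P(conservative) ≈ 0.6208

0.0965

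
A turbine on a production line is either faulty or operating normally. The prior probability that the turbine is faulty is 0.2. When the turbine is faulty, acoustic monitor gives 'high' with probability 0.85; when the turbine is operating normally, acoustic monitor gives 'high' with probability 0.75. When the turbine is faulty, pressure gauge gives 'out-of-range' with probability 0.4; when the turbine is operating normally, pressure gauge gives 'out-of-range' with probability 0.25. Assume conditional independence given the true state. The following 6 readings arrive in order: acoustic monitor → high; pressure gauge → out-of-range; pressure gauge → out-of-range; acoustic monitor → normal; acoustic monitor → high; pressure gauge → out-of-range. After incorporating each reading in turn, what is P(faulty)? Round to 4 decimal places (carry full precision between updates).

0.4411

After acoustic monitor='high': P(faulty) = 0.85·0.2000 / (0.85·0.2000 + 0.75·0.8000) ≈ 0.2208
After pressure gauge='out-of-range': P(faulty) = 0.4·0.2208 / (0.4·0.2208 + 0.25·0.7792) ≈ 0.3119
After pressure gauge='out-of-range': P(faulty) = 0.4·0.3119 / (0.4·0.3119 + 0.25·0.6881) ≈ 0.4204
After acoustic monitor='normal': P(faulty) = 0.15·0.4204 / (0.15·0.4204 + 0.25·0.5796) ≈ 0.3032
After acoustic monitor='high': P(faulty) = 0.85·0.3032 / (0.85·0.3032 + 0.75·0.6968) ≈ 0.3303
After pressure gauge='out-of-range': P(faulty) = 0.4·0.3303 / (0.4·0.3303 + 0.25·0.6697) ≈ 0.4411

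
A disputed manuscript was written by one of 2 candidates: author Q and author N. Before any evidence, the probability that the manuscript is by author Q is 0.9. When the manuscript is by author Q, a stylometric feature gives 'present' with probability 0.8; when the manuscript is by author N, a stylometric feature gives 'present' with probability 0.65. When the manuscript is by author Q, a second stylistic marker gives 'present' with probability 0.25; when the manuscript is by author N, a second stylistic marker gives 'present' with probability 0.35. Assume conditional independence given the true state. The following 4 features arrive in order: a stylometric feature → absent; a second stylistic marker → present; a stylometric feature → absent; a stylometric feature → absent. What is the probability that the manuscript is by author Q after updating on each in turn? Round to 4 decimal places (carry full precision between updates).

0.5454

After a stylometric feature='absent': P(author Q) = 0.2·0.9000 / (0.2·0.9000 + 0.35·0.1000) ≈ 0.8372
After a second stylistic marker='present': P(author Q) = 0.25·0.8372 / (0.25·0.8372 + 0.35·0.1628) ≈ 0.7860
After a stylometric feature='absent': P(author Q) = 0.2·0.7860 / (0.2·0.7860 + 0.35·0.2140) ≈ 0.6773
After a stylometric feature='absent': P(author Q) = 0.2·0.6773 / (0.2·0.6773 + 0.35·0.3227) ≈ 0.5454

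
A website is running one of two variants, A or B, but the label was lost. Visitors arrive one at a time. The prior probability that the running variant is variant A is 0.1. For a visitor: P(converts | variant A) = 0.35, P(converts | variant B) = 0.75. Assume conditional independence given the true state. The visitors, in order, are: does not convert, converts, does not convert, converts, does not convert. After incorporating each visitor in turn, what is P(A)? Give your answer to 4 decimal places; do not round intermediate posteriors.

0.2984

After 'does not convert': P(A) = 0.65·0.1000 / (0.65·0.1000 + 0.25·0.9000) ≈ 0.2241
After 'converts': P(A) = 0.35·0.2241 / (0.35·0.2241 + 0.75·0.7759) ≈ 0.1188
After 'does not convert': P(A) = 0.65·0.1188 / (0.65·0.1188 + 0.25·0.8812) ≈ 0.2595
After 'converts': P(A) = 0.35·0.2595 / (0.35·0.2595 + 0.75·0.7405) ≈ 0.1406
After 'does not convert': P(A) = 0.65·0.1406 / (0.65·0.1406 + 0.25·0.8594) ≈ 0.2984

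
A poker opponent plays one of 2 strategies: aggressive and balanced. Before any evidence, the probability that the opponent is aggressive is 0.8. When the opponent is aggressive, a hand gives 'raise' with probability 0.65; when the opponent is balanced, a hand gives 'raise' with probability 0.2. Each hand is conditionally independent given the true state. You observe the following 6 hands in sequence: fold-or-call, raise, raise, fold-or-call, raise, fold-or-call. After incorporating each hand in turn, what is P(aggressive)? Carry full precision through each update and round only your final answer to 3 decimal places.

0.920

Apply Bayes' rule sequentially, carrying P(aggressive) forward.
After 'fold-or-call': P(aggressive) = 0.35·0.8000 / (0.35·0.8000 + 0.8·0.2000) ≈ 0.6364
After 'raise': P(aggressive) = 0.65·0.6364 / (0.65·0.6364 + 0.2·0.3636) ≈ 0.8505
After 'raise': P(aggressive) = 0.65·0.8505 / (0.65·0.8505 + 0.2·0.1495) ≈ 0.9487
After 'fold-or-call': P(aggressive) = 0.35·0.9487 / (0.35·0.9487 + 0.8·0.0513) ≈ 0.8900
After 'raise': P(aggressive) = 0.65·0.8900 / (0.65·0.8900 + 0.2·0.1100) ≈ 0.9633
After 'fold-or-call': P(aggressive) = 0.35·0.9633 / (0.35·0.9633 + 0.8·0.0367) ≈ 0.9200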